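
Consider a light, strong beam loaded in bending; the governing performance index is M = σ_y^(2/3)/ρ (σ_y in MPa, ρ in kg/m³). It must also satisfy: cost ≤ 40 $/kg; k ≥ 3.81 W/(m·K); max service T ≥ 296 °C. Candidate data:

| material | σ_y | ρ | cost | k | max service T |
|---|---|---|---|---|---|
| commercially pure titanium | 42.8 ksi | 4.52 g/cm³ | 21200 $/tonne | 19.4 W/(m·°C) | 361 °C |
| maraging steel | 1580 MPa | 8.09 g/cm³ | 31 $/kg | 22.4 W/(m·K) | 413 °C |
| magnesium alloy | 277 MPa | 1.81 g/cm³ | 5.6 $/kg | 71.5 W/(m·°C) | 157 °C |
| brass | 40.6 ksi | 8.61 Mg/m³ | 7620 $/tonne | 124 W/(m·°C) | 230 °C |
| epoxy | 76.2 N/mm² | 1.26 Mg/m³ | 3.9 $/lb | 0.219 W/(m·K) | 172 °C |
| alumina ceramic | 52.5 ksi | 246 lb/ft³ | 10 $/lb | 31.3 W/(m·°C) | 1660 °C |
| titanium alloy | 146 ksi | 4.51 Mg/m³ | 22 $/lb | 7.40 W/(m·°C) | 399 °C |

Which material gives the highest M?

maraging steel

Screen on constraints: cost ≤ 40 $/kg; k ≥ 3.81 W/(m·K); max service T ≥ 296 °C. Survivors: commercially pure titanium, maraging steel, alumina ceramic.
Normalizing units and computing the index:
  commercially pure titanium: σ_y = 295.1 MPa, ρ = 4520 kg/m³
  maraging steel: σ_y = 1580 MPa, ρ = 8090 kg/m³
  alumina ceramic: σ_y = 362.0 MPa, ρ = 3941 kg/m³
  maraging steel: M = 16.8×10⁻³
  alumina ceramic: M = 12.9×10⁻³
  commercially pure titanium: M = 9.81×10⁻³
The maximum is for maraging steel.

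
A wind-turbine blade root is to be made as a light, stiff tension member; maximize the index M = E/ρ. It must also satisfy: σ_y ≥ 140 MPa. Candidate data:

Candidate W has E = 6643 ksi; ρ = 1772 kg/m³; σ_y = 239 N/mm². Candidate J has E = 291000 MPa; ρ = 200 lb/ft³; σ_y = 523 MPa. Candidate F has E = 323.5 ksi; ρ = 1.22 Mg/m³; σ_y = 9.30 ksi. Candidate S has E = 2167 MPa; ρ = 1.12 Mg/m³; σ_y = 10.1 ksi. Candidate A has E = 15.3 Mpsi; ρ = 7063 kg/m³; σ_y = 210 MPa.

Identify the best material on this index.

candidate J

Screen on constraints: σ_y ≥ 140 MPa. Survivors: candidate W, candidate J, candidate A.
Normalizing units and computing the index:
  candidate W: E = 45.80 GPa, ρ = 1772 kg/m³
  candidate J: E = 291.0 GPa, ρ = 3204 kg/m³
  candidate A: E = 105.5 GPa, ρ = 7063 kg/m³
  candidate J: M = 90.8 MN·m/kg
  candidate W: M = 25.8 MN·m/kg
  candidate A: M = 14.9 MN·m/kg
The maximum is for candidate J.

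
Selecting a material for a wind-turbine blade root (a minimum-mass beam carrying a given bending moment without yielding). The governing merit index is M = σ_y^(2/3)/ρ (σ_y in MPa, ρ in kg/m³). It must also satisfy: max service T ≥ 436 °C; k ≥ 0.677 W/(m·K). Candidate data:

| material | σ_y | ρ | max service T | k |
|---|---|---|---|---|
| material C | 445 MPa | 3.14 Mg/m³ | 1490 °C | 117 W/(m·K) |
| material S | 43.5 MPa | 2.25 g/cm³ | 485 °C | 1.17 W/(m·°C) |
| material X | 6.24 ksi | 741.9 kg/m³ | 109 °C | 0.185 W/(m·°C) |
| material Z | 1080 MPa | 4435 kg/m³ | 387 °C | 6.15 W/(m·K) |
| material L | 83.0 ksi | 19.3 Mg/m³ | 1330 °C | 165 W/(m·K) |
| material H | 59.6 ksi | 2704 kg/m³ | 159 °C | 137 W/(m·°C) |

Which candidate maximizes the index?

Screen on constraints: max service T ≥ 436 °C; k ≥ 0.677 W/(m·K). Survivors: material C, material S, material L.
Putting every candidate on a common basis:
  material C: σ_y = 445.0 MPa, ρ = 3140 kg/m³
  material S: σ_y = 43.50 MPa, ρ = 2250 kg/m³
  material L: σ_y = 572.3 MPa, ρ = 19300 kg/m³
  material C: M = 18.6×10⁻³
  material S: M = 5.50×10⁻³
  material L: M = 3.57×10⁻³
Material C has the largest M.

material C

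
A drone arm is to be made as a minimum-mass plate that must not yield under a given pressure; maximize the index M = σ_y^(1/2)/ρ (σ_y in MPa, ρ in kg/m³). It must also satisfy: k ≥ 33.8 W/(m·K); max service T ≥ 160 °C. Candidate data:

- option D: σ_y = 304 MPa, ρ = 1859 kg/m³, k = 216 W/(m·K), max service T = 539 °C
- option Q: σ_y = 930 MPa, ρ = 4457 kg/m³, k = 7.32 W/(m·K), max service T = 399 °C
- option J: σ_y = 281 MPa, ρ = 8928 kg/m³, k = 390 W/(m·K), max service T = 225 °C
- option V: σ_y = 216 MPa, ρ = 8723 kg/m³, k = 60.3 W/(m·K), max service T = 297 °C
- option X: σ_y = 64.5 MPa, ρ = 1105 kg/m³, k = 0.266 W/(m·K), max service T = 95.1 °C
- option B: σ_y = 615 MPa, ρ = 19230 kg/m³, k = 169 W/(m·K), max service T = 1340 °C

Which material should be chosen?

option D

Screen on constraints: k ≥ 33.8 W/(m·K); max service T ≥ 160 °C. Survivors: option D, option J, option V, option B.
Per-candidate index values:
  option D: M = 9.38×10⁻³
  option J: M = 1.88×10⁻³
  option V: M = 1.68×10⁻³
  option B: M = 1.29×10⁻³
Option D ranks first.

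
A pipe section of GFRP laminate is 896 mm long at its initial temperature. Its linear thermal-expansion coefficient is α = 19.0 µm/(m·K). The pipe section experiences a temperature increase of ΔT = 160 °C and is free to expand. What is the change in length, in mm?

ΔL = α·L₀·ΔT = 19.0×10⁻⁶ × 896 mm × 160.0 K = 2.72 mm.

2.72 mm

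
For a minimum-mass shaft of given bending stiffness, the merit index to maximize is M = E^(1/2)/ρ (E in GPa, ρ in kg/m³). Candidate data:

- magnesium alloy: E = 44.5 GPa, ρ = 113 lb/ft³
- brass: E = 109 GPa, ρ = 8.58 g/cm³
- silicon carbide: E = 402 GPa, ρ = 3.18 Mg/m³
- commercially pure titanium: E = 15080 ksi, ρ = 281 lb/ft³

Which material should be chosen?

Normalizing units and computing the index:
  magnesium alloy: E = 44.50 GPa, ρ = 1810 kg/m³
  brass: E = 109.0 GPa, ρ = 8580 kg/m³
  silicon carbide: E = 402.0 GPa, ρ = 3180 kg/m³
  commercially pure titanium: E = 104.0 GPa, ρ = 4501 kg/m³
  silicon carbide: M = 6.31×10⁻³
  magnesium alloy: M = 3.69×10⁻³
  commercially pure titanium: M = 2.27×10⁻³
  brass: M = 1.22×10⁻³
Silicon carbide has the largest M.

silicon carbide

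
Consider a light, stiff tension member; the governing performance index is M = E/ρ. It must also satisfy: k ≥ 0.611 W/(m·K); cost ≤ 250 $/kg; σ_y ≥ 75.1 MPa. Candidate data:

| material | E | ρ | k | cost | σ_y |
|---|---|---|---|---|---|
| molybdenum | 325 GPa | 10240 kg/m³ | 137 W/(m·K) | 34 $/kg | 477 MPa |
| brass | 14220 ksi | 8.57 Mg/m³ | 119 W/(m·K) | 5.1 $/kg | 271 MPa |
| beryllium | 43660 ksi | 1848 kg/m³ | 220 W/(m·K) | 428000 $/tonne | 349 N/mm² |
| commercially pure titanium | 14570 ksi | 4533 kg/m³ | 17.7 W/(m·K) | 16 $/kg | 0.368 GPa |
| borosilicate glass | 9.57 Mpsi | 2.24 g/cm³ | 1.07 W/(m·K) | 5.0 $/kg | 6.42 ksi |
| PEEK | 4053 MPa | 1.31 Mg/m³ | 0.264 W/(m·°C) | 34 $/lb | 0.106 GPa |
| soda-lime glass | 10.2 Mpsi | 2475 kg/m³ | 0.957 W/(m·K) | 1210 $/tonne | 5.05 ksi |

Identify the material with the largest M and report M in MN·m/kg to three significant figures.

molybdenum, M = 31.7 MN·m/kg

Screen on constraints: k ≥ 0.611 W/(m·K); cost ≤ 250 $/kg; σ_y ≥ 75.1 MPa. Survivors: molybdenum, brass, commercially pure titanium.
After converting to SI:
  molybdenum: E = 325.0 GPa, ρ = 10240 kg/m³
  brass: E = 98.04 GPa, ρ = 8570 kg/m³
  commercially pure titanium: E = 100.5 GPa, ρ = 4533 kg/m³
  molybdenum: M = 31.7 MN·m/kg
  commercially pure titanium: M = 22.2 MN·m/kg
  brass: M = 11.4 MN·m/kg
Molybdenum has the largest M.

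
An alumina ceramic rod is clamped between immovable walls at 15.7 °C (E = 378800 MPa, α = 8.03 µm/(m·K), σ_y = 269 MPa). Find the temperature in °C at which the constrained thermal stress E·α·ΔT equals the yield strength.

E = 378800 MPa = 378.8 GPa.
E·α·ΔT = 269.0 MPa ⇒ ΔT = 269.0 / (378.8×10³ × 8.03×10⁻⁶) = 88.44 K.
T = 15.7 + 88.44 = 104.1 °C.

104 °C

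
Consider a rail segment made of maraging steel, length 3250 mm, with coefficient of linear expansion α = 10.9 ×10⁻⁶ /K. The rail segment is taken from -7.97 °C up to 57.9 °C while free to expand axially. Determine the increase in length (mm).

ΔT = 57.9 − (-7.97) = 65.87 K.
ΔL = α·L₀·ΔT = 10.9×10⁻⁶ × 3250 mm × 65.87 K = 2.33 mm.

2.33 mm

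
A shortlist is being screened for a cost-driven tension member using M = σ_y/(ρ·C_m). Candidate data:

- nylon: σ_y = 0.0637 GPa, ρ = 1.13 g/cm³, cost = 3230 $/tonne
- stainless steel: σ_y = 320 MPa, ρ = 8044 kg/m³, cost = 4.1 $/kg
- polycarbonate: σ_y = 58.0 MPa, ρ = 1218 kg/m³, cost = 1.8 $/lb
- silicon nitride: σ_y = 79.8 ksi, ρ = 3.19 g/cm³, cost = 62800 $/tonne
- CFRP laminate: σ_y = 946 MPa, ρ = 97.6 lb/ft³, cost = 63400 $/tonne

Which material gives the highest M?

nylon

Convert each candidate to consistent units, then evaluate M:
  nylon: σ_y = 63.70 MPa, ρ = 1130 kg/m³, cost = 3.230 $/kg
  stainless steel: σ_y = 320.0 MPa, ρ = 8044 kg/m³, cost = 4.100 $/kg
  polycarbonate: σ_y = 58.00 MPa, ρ = 1218 kg/m³, cost = 3.968 $/kg
  silicon nitride: σ_y = 550.2 MPa, ρ = 3190 kg/m³, cost = 62.80 $/kg
  CFRP laminate: σ_y = 946.0 MPa, ρ = 1563 kg/m³, cost = 63.40 $/kg
  nylon: M = 17.5 kN·m per $
  polycarbonate: M = 12.0 kN·m per $
  stainless steel: M = 9.70 kN·m per $
  CFRP laminate: M = 9.54 kN·m per $
  silicon nitride: M = 2.75 kN·m per $
Nylon has the largest M.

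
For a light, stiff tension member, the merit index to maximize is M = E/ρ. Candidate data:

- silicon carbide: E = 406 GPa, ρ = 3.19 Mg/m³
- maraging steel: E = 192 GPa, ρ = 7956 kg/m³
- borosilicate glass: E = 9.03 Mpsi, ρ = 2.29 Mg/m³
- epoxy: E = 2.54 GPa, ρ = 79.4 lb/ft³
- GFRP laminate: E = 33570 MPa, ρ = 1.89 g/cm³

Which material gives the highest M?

After converting to SI:
  silicon carbide: E = 406.0 GPa, ρ = 3190 kg/m³
  maraging steel: E = 192.0 GPa, ρ = 7956 kg/m³
  borosilicate glass: E = 62.26 GPa, ρ = 2290 kg/m³
  epoxy: E = 2.540 GPa, ρ = 1272 kg/m³
  GFRP laminate: E = 33.57 GPa, ρ = 1890 kg/m³
  silicon carbide: M = 127 MN·m/kg
  borosilicate glass: M = 27.2 MN·m/kg
  maraging steel: M = 24.1 MN·m/kg
  GFRP laminate: M = 17.8 MN·m/kg
  epoxy: M = 2.00 MN·m/kg
The maximum is for silicon carbide.

silicon carbide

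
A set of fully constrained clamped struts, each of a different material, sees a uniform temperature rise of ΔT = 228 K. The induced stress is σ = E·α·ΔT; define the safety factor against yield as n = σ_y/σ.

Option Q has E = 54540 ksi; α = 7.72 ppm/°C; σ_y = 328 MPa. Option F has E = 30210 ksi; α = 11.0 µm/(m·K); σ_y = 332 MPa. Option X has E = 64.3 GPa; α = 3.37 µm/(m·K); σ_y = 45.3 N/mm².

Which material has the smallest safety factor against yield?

Converting E to GPa, α to ×10⁻⁶/K, σ_y to MPa, then σ and n for each:
  option Q: E = 376.0, α = 7.72, σ_y = 328.0 → σ = 662 MPa, n = 0.496
  option F: E = 208.3, α = 11.0, σ_y = 332.0 → σ = 522 MPa, n = 0.636
  option X: E = 64.30, α = 3.37, σ_y = 45.30 → σ = 49.4 MPa, n = 0.917
The minimum is option Q at n = 0.496.

option Q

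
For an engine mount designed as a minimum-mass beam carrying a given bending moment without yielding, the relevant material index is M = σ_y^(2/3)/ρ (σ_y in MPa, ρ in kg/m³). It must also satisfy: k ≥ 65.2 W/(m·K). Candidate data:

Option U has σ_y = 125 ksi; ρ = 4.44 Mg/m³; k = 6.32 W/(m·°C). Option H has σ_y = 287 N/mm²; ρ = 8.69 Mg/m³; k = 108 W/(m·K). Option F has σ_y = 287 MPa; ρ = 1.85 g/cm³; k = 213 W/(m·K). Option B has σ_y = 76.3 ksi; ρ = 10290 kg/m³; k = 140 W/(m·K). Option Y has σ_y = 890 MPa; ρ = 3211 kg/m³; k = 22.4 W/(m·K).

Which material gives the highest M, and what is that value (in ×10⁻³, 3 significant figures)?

option F, M = 23.5×10⁻³

Screen on constraints: k ≥ 65.2 W/(m·K). Survivors: option H, option F, option B.
After converting to SI:
  option H: σ_y = 287.0 MPa, ρ = 8690 kg/m³
  option F: σ_y = 287.0 MPa, ρ = 1850 kg/m³
  option B: σ_y = 526.1 MPa, ρ = 10290 kg/m³
  option F: M = 23.5×10⁻³
  option B: M = 6.33×10⁻³
  option H: M = 5.01×10⁻³
Highest index: option F.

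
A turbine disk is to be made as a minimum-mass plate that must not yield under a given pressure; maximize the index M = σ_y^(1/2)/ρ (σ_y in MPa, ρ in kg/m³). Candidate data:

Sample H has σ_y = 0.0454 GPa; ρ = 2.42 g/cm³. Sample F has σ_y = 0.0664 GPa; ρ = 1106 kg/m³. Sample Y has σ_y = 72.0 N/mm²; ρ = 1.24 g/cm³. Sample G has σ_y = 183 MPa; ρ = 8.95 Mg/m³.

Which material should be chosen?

Convert each candidate to consistent units, then evaluate M:
  sample H: σ_y = 45.40 MPa, ρ = 2420 kg/m³
  sample F: σ_y = 66.40 MPa, ρ = 1106 kg/m³
  sample Y: σ_y = 72.00 MPa, ρ = 1240 kg/m³
  sample G: σ_y = 183.0 MPa, ρ = 8950 kg/m³
  sample F: M = 7.37×10⁻³
  sample Y: M = 6.84×10⁻³
  sample H: M = 2.78×10⁻³
  sample G: M = 1.51×10⁻³
Sample F ranks first.

sample F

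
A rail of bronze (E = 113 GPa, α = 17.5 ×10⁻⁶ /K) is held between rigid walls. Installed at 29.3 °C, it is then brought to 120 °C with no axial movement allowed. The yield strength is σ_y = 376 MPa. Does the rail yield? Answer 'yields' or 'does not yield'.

does not yield

ΔT = 90.70 K. Constrained thermal stress σ = E·α·ΔT = 113.0×10³ MPa × 17.5×10⁻⁶ × 90.70 = 179 MPa (compressive).
Compare to σ_y = 376 MPa: σ < σ_y, so it does not yield.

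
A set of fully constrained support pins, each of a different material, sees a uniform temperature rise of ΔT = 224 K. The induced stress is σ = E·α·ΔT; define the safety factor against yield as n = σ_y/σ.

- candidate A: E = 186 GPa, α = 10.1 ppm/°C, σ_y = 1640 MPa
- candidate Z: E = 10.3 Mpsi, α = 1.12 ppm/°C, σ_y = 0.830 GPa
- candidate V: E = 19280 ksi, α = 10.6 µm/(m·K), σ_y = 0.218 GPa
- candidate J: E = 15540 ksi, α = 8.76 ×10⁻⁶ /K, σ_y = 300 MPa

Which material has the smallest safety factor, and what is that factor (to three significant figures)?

In consistent units (E in GPa, α in ×10⁻⁶/K, σ_y in MPa):
  candidate A: E = 186.0, α = 10.1, σ_y = 1640 → σ = 421 MPa, n = 3.90
  candidate Z: E = 71.02, α = 1.12, σ_y = 830.0 → σ = 17.8 MPa, n = 46.6
  candidate V: E = 132.9, α = 10.6, σ_y = 218.0 → σ = 316 MPa, n = 0.691
  candidate J: E = 107.1, α = 8.76, σ_y = 300.0 → σ = 210 MPa, n = 1.43
Candidate V has the lowest safety factor, n = 0.691.

candidate V, n = 0.691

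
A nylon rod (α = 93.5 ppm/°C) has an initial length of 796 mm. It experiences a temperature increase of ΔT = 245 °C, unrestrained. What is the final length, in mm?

ΔL = α·L₀·ΔT = 93.5×10⁻⁶ × 796 mm × 245.0 K = 18.2 mm.
L = L₀ + ΔL = 796 + 18.2 = 814.23 mm.

814.23 mm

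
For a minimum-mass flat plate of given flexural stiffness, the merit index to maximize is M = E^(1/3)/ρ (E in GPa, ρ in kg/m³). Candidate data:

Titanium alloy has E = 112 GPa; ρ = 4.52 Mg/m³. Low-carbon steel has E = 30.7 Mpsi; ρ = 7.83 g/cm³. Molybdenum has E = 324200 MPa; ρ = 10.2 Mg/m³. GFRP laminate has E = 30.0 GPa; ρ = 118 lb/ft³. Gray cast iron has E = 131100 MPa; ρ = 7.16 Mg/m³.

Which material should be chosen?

GFRP laminate

Normalizing units and computing the index:
  titanium alloy: E = 112.0 GPa, ρ = 4520 kg/m³
  low-carbon steel: E = 211.7 GPa, ρ = 7830 kg/m³
  molybdenum: E = 324.2 GPa, ρ = 10200 kg/m³
  GFRP laminate: E = 30.00 GPa, ρ = 1890 kg/m³
  gray cast iron: E = 131.1 GPa, ρ = 7160 kg/m³
  GFRP laminate: M = 1.64×10⁻³
  titanium alloy: M = 1.07×10⁻³
  low-carbon steel: M = 0.761×10⁻³
  gray cast iron: M = 0.710×10⁻³
  molybdenum: M = 0.673×10⁻³
The maximum is for GFRP laminate.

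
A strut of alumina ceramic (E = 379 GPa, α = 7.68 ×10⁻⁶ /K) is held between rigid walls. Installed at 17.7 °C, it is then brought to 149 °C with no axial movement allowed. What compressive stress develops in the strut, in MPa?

ΔT = 131.3 K. Constrained thermal stress σ = E·α·ΔT = 379.0×10³ MPa × 7.68×10⁻⁶ × 131.3 = 382 MPa (compressive).

382 MPa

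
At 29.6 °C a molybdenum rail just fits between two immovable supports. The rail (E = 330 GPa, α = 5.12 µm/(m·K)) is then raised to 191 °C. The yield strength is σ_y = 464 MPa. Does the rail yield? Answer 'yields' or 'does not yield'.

ΔT = 161.4 K. Constrained thermal stress σ = E·α·ΔT = 330.0×10³ MPa × 5.12×10⁻⁶ × 161.4 = 273 MPa (compressive).
Compare to σ_y = 464 MPa: σ < σ_y, so it does not yield.

does not yield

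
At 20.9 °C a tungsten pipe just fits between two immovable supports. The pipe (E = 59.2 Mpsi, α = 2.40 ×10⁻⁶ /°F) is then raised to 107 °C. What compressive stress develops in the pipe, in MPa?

E = 59.2 Mpsi = 408.2 GPa.
α = 2.40×10⁻⁶/°F × 9/5 = 4.32×10⁻⁶/K.
ΔT = 86.10 K. Constrained thermal stress σ = E·α·ΔT = 408.2×10³ MPa × 4.32×10⁻⁶ × 86.10 = 152 MPa (compressive).

152 MPa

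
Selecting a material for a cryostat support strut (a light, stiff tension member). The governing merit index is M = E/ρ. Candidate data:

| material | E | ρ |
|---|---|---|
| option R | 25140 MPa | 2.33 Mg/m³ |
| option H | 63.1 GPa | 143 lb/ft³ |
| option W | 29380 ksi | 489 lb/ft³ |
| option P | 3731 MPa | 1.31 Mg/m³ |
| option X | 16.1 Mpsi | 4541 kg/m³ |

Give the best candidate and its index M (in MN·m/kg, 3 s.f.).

option H, M = 27.5 MN·m/kg

After converting to SI:
  option R: E = 25.14 GPa, ρ = 2330 kg/m³
  option H: E = 63.10 GPa, ρ = 2291 kg/m³
  option W: E = 202.6 GPa, ρ = 7833 kg/m³
  option P: E = 3.731 GPa, ρ = 1310 kg/m³
  option X: E = 111.0 GPa, ρ = 4541 kg/m³
  option H: M = 27.5 MN·m/kg
  option W: M = 25.9 MN·m/kg
  option X: M = 24.4 MN·m/kg
  option R: M = 10.8 MN·m/kg
  option P: M = 2.85 MN·m/kg
Highest index: option H.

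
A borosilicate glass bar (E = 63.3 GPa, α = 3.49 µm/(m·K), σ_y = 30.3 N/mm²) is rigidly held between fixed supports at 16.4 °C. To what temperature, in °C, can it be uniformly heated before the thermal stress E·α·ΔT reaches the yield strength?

154 °C

σ_y = 30.3 N/mm² = 30.30 MPa.
E·α·ΔT = 30.30 MPa ⇒ ΔT = 30.30 / (63.30×10³ × 3.49×10⁻⁶) = 137.2 K.
T = 16.4 + 137.2 = 153.6 °C.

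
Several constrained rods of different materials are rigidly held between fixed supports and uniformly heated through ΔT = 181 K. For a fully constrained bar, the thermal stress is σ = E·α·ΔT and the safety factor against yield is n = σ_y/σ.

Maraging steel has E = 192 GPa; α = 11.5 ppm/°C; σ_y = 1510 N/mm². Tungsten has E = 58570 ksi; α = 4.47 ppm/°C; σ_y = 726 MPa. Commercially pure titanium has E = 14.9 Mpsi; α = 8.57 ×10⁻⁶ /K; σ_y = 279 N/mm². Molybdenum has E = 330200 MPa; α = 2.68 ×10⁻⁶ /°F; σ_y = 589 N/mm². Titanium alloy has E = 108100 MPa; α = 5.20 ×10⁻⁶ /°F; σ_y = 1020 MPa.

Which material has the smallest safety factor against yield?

With everything in SI (GPa, ×10⁻⁶/K, MPa):
  maraging steel: E = 192.0, α = 11.5, σ_y = 1510 → σ = 400 MPa, n = 3.78
  tungsten: E = 403.8, α = 4.47, σ_y = 726.0 → σ = 327 MPa, n = 2.22
  commercially pure titanium: E = 102.7, α = 8.57, σ_y = 279.0 → σ = 159 MPa, n = 1.75
  molybdenum: E = 330.2, α = 4.82, σ_y = 589.0 → σ = 288 MPa, n = 2.04
  titanium alloy: E = 108.1, α = 9.36, σ_y = 1020 → σ = 183 MPa, n = 5.57
The minimum is commercially pure titanium at n = 1.75.

commercially pure titanium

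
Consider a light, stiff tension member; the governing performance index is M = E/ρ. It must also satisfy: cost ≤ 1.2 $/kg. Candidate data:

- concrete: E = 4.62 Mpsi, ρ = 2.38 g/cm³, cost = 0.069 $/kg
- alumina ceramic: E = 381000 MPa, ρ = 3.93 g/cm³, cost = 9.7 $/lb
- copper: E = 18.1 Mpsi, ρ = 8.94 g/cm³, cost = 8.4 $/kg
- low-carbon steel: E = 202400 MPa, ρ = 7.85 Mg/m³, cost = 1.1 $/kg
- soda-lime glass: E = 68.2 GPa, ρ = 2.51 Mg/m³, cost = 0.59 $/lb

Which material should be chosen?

low-carbon steel

Screen on constraints: cost ≤ 1.2 $/kg. Survivors: concrete, low-carbon steel.
Putting every candidate on a common basis:
  concrete: E = 31.85 GPa, ρ = 2380 kg/m³
  low-carbon steel: E = 202.4 GPa, ρ = 7850 kg/m³
  low-carbon steel: M = 25.8 MN·m/kg
  concrete: M = 13.4 MN·m/kg
Low-carbon steel ranks first.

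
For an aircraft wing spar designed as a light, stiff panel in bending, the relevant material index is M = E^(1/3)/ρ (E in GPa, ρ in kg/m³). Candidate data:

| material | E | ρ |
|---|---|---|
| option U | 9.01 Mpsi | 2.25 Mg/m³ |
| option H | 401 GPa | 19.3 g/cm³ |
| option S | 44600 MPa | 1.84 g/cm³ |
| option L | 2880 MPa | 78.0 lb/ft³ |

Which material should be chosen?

option S

After converting to SI:
  option U: E = 62.12 GPa, ρ = 2250 kg/m³
  option H: E = 401.0 GPa, ρ = 19300 kg/m³
  option S: E = 44.60 GPa, ρ = 1840 kg/m³
  option L: E = 2.880 GPa, ρ = 1249 kg/m³
  option S: M = 1.93×10⁻³
  option U: M = 1.76×10⁻³
  option L: M = 1.14×10⁻³
  option H: M = 0.382×10⁻³
Option S has the largest M.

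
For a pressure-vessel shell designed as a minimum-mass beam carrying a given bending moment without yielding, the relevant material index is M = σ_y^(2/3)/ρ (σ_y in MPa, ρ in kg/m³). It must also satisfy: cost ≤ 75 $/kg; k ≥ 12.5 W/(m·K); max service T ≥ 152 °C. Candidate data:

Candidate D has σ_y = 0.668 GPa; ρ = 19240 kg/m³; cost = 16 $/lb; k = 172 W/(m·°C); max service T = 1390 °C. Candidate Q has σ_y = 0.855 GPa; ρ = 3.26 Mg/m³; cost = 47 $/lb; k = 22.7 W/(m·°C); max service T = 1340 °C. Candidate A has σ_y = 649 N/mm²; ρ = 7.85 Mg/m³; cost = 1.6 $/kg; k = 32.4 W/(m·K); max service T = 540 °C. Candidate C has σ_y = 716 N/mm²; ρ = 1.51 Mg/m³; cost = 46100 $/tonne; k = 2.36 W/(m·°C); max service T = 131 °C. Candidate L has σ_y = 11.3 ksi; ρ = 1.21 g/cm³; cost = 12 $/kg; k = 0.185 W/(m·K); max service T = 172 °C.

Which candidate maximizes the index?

candidate A

Screen on constraints: cost ≤ 75 $/kg; k ≥ 12.5 W/(m·K); max service T ≥ 152 °C. Survivors: candidate D, candidate A.
After converting to SI:
  candidate D: σ_y = 668.0 MPa, ρ = 19240 kg/m³
  candidate A: σ_y = 649.0 MPa, ρ = 7850 kg/m³
  candidate A: M = 9.55×10⁻³
  candidate D: M = 3.97×10⁻³
Candidate A has the largest M.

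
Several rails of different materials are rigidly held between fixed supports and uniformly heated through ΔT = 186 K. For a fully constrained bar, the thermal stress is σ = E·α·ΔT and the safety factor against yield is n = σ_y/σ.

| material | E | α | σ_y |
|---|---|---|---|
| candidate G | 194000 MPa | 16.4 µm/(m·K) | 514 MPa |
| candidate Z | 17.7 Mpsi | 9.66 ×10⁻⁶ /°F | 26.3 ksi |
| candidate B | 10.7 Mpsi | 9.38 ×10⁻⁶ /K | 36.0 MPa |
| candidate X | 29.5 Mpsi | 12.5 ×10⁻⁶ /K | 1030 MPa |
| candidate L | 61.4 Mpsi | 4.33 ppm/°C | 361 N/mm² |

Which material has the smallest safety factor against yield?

candidate B

In consistent units (E in GPa, α in ×10⁻⁶/K, σ_y in MPa):
  candidate G: E = 194.0, α = 16.4, σ_y = 514.0 → σ = 592 MPa, n = 0.869
  candidate Z: E = 122.0, α = 17.4, σ_y = 181.3 → σ = 395 MPa, n = 0.459
  candidate B: E = 73.77, α = 9.38, σ_y = 36.00 → σ = 129 MPa, n = 0.280
  candidate X: E = 203.4, α = 12.5, σ_y = 1030 → σ = 473 MPa, n = 2.18
  candidate L: E = 423.3, α = 4.33, σ_y = 361.0 → σ = 341 MPa, n = 1.06
Smallest n: candidate B with n = 0.280.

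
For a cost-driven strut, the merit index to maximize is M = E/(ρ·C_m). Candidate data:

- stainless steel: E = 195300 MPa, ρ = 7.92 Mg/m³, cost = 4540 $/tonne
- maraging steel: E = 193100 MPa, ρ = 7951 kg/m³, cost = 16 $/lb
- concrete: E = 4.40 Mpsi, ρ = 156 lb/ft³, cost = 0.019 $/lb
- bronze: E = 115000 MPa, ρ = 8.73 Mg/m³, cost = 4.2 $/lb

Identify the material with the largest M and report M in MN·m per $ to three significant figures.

concrete, M = 290 MN·m per $

Normalizing units and computing the index:
  stainless steel: E = 195.3 GPa, ρ = 7920 kg/m³, cost = 4.540 $/kg
  maraging steel: E = 193.1 GPa, ρ = 7951 kg/m³, cost = 35.27 $/kg
  concrete: E = 30.34 GPa, ρ = 2499 kg/m³, cost = 0.04189 $/kg
  bronze: E = 115.0 GPa, ρ = 8730 kg/m³, cost = 9.259 $/kg
  concrete: M = 290 MN·m per $
  stainless steel: M = 5.43 MN·m per $
  bronze: M = 1.42 MN·m per $
  maraging steel: M = 0.689 MN·m per $
Concrete ranks first.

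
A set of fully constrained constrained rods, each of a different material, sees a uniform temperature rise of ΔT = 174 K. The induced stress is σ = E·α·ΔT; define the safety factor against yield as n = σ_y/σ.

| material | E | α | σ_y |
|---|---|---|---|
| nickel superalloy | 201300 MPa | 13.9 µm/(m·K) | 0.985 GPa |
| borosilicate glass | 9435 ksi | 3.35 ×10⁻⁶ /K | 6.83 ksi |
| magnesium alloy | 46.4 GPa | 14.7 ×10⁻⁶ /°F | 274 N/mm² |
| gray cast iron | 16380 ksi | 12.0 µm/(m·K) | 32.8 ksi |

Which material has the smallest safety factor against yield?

In consistent units (E in GPa, α in ×10⁻⁶/K, σ_y in MPa):
  nickel superalloy: E = 201.3, α = 13.9, σ_y = 985.0 → σ = 487 MPa, n = 2.02
  borosilicate glass: E = 65.05, α = 3.35, σ_y = 47.09 → σ = 37.9 MPa, n = 1.24
  magnesium alloy: E = 46.40, α = 26.5, σ_y = 274.0 → σ = 214 MPa, n = 1.28
  gray cast iron: E = 112.9, α = 12.0, σ_y = 226.1 → σ = 236 MPa, n = 0.959
Smallest n: gray cast iron with n = 0.959.

gray cast iron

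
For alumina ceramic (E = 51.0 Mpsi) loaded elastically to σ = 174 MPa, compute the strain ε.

E = 51.0 Mpsi = 351.6 GPa = 351600 MPa.
ε = σ/E = 174 / 351600 = 4.95×10⁻⁴.

4.95×10⁻⁴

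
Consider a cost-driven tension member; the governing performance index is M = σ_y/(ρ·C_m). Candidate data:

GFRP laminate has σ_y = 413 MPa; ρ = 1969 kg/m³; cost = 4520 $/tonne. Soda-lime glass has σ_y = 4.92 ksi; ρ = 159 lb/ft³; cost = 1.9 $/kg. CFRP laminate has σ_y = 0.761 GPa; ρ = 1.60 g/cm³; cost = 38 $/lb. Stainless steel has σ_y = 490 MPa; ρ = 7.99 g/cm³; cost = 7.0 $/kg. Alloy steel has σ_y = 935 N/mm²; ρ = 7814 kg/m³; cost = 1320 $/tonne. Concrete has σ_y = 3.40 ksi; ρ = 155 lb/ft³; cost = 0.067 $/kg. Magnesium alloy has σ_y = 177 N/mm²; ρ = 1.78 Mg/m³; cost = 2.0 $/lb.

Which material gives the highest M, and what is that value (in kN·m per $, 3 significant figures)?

concrete, M = 141 kN·m per $

Putting every candidate on a common basis:
  GFRP laminate: σ_y = 413.0 MPa, ρ = 1969 kg/m³, cost = 4.520 $/kg
  soda-lime glass: σ_y = 33.92 MPa, ρ = 2547 kg/m³, cost = 1.900 $/kg
  CFRP laminate: σ_y = 761.0 MPa, ρ = 1600 kg/m³, cost = 83.77 $/kg
  stainless steel: σ_y = 490.0 MPa, ρ = 7990 kg/m³, cost = 7.000 $/kg
  alloy steel: σ_y = 935.0 MPa, ρ = 7814 kg/m³, cost = 1.320 $/kg
  concrete: σ_y = 23.44 MPa, ρ = 2483 kg/m³, cost = 0.06700 $/kg
  magnesium alloy: σ_y = 177.0 MPa, ρ = 1780 kg/m³, cost = 4.409 $/kg
  concrete: M = 141 kN·m per $
  alloy steel: M = 90.6 kN·m per $
  GFRP laminate: M = 46.4 kN·m per $
  magnesium alloy: M = 22.6 kN·m per $
  stainless steel: M = 8.76 kN·m per $
  soda-lime glass: M = 7.01 kN·m per $
  CFRP laminate: M = 5.68 kN·m per $
Concrete ranks first.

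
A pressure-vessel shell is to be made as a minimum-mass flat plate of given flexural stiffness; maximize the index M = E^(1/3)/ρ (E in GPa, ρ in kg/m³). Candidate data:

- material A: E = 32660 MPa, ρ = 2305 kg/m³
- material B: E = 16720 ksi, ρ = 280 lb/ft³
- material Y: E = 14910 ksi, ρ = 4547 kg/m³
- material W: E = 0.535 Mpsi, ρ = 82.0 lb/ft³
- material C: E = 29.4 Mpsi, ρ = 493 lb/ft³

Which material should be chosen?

material A

After converting to SI:
  material A: E = 32.66 GPa, ρ = 2305 kg/m³
  material B: E = 115.3 GPa, ρ = 4485 kg/m³
  material Y: E = 102.8 GPa, ρ = 4547 kg/m³
  material W: E = 3.689 GPa, ρ = 1314 kg/m³
  material C: E = 202.7 GPa, ρ = 7897 kg/m³
  material A: M = 1.39×10⁻³
  material W: M = 1.18×10⁻³
  material B: M = 1.09×10⁻³
  material Y: M = 1.03×10⁻³
  material C: M = 0.744×10⁻³
Material A ranks first.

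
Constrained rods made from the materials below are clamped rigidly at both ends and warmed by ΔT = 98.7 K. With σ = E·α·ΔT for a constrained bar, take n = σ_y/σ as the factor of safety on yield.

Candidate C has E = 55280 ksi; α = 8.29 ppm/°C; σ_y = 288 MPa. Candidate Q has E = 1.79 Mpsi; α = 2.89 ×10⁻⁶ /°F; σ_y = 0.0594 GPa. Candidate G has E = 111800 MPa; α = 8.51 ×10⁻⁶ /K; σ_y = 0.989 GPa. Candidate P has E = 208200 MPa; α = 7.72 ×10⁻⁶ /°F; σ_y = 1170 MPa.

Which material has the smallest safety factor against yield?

candidate C

With everything in SI (GPa, ×10⁻⁶/K, MPa):
  candidate C: E = 381.1, α = 8.29, σ_y = 288.0 → σ = 312 MPa, n = 0.923
  candidate Q: E = 12.34, α = 5.20, σ_y = 59.40 → σ = 6.34 MPa, n = 9.37
  candidate G: E = 111.8, α = 8.51, σ_y = 989.0 → σ = 93.9 MPa, n = 10.5
  candidate P: E = 208.2, α = 13.9, σ_y = 1170 → σ = 286 MPa, n = 4.10
The minimum is candidate C at n = 0.923.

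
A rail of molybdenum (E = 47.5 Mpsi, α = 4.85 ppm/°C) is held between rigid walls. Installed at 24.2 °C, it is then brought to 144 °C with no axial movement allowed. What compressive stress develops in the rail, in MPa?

E = 47.5 Mpsi = 327.5 GPa.
ΔT = 119.8 K. Constrained thermal stress σ = E·α·ΔT = 327.5×10³ MPa × 4.85×10⁻⁶ × 119.8 = 190 MPa (compressive).

190 MPa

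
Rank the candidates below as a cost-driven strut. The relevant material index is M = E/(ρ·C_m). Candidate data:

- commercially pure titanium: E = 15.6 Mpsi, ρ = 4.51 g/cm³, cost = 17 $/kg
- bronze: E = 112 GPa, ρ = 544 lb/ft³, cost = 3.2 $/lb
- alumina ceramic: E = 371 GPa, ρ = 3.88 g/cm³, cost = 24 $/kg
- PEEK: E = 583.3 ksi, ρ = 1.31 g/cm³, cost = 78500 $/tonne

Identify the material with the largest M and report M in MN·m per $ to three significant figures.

Convert each candidate to consistent units, then evaluate M:
  commercially pure titanium: E = 107.6 GPa, ρ = 4510 kg/m³, cost = 17.00 $/kg
  bronze: E = 112.0 GPa, ρ = 8714 kg/m³, cost = 7.055 $/kg
  alumina ceramic: E = 371.0 GPa, ρ = 3880 kg/m³, cost = 24.00 $/kg
  PEEK: E = 4.022 GPa, ρ = 1310 kg/m³, cost = 78.50 $/kg
  alumina ceramic: M = 3.98 MN·m per $
  bronze: M = 1.82 MN·m per $
  commercially pure titanium: M = 1.40 MN·m per $
  PEEK: M = 0.0391 MN·m per $
Highest index: alumina ceramic.

alumina ceramic, M = 3.98 MN·m per $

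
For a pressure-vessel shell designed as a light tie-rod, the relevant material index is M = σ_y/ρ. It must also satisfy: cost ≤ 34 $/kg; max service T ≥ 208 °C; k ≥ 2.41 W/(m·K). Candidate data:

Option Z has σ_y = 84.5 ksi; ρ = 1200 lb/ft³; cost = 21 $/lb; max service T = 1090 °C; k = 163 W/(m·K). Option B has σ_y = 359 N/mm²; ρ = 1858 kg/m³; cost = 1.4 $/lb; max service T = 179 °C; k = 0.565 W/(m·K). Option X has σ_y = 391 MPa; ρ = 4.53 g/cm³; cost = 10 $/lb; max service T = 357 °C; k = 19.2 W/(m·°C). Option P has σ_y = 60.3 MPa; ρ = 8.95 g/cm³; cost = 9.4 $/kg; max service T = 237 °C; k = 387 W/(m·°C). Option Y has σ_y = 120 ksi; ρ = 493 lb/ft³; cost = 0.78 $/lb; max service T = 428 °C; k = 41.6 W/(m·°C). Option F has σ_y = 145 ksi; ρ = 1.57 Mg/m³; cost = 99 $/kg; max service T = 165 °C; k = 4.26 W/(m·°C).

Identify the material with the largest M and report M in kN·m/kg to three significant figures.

Screen on constraints: cost ≤ 34 $/kg; max service T ≥ 208 °C; k ≥ 2.41 W/(m·K). Survivors: option X, option P, option Y.
In SI units:
  option X: σ_y = 391.0 MPa, ρ = 4530 kg/m³
  option P: σ_y = 60.30 MPa, ρ = 8950 kg/m³
  option Y: σ_y = 827.4 MPa, ρ = 7897 kg/m³
  option Y: M = 105 kN·m/kg
  option X: M = 86.3 kN·m/kg
  option P: M = 6.74 kN·m/kg
The maximum is for option Y.

option Y, M = 105 kN·m/kg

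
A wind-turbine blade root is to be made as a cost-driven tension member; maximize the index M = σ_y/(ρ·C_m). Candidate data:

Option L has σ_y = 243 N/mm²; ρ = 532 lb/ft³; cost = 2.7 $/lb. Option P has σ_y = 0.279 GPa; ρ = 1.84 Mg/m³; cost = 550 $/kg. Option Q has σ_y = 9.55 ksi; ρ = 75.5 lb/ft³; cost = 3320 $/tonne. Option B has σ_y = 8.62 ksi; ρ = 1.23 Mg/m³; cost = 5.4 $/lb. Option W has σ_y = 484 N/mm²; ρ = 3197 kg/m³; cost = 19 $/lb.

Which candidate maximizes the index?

Convert each candidate to consistent units, then evaluate M:
  option L: σ_y = 243.0 MPa, ρ = 8522 kg/m³, cost = 5.952 $/kg
  option P: σ_y = 279.0 MPa, ρ = 1840 kg/m³, cost = 550.0 $/kg
  option Q: σ_y = 65.84 MPa, ρ = 1209 kg/m³, cost = 3.320 $/kg
  option B: σ_y = 59.43 MPa, ρ = 1230 kg/m³, cost = 11.90 $/kg
  option W: σ_y = 484.0 MPa, ρ = 3197 kg/m³, cost = 41.89 $/kg
  option Q: M = 16.4 kN·m per $
  option L: M = 4.79 kN·m per $
  option B: M = 4.06 kN·m per $
  option W: M = 3.61 kN·m per $
  option P: M = 0.276 kN·m per $
Option Q ranks first.

option Q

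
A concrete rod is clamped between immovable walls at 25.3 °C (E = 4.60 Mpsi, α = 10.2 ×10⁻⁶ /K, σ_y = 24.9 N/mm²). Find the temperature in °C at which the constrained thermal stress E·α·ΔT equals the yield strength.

102 °C

E = 4.60 Mpsi = 31.72 GPa.
σ_y = 24.9 N/mm² = 24.90 MPa.
E·α·ΔT = 24.90 MPa ⇒ ΔT = 24.90 / (31.72×10³ × 10.2×10⁻⁶) = 76.97 K.
T = 25.3 + 76.97 = 102.3 °C.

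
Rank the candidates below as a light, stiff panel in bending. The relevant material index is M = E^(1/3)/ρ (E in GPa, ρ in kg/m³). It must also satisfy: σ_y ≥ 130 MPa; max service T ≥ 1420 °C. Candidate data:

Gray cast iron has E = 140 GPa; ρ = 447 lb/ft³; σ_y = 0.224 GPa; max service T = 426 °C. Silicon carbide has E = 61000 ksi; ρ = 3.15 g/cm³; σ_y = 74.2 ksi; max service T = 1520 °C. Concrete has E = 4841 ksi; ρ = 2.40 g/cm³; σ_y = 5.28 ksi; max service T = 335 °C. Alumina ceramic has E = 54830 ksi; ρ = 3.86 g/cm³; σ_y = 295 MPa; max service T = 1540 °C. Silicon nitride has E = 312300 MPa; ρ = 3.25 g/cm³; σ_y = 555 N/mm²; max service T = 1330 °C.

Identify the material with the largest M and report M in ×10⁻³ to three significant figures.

Screen on constraints: σ_y ≥ 130 MPa; max service T ≥ 1420 °C. Survivors: silicon carbide, alumina ceramic.
Convert each candidate to consistent units, then evaluate M:
  silicon carbide: E = 420.6 GPa, ρ = 3150 kg/m³
  alumina ceramic: E = 378.0 GPa, ρ = 3860 kg/m³
  silicon carbide: M = 2.38×10⁻³
  alumina ceramic: M = 1.87×10⁻³
The maximum is for silicon carbide.

silicon carbide, M = 2.38×10⁻³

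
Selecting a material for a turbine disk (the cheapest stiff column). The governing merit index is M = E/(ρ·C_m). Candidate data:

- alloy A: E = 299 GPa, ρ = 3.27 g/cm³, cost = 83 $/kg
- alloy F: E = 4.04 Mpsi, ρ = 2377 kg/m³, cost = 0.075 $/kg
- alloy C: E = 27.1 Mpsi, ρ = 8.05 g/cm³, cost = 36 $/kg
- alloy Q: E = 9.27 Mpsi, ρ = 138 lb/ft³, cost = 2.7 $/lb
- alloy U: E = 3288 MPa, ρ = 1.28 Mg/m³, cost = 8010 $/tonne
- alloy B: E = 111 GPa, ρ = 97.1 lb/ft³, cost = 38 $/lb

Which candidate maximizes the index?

alloy F

After converting to SI:
  alloy A: E = 299.0 GPa, ρ = 3270 kg/m³, cost = 83.00 $/kg
  alloy F: E = 27.85 GPa, ρ = 2377 kg/m³, cost = 0.07500 $/kg
  alloy C: E = 186.8 GPa, ρ = 8050 kg/m³, cost = 36.00 $/kg
  alloy Q: E = 63.91 GPa, ρ = 2211 kg/m³, cost = 5.952 $/kg
  alloy U: E = 3.288 GPa, ρ = 1280 kg/m³, cost = 8.010 $/kg
  alloy B: E = 111.0 GPa, ρ = 1555 kg/m³, cost = 83.77 $/kg
  alloy F: M = 156 MN·m per $
  alloy Q: M = 4.86 MN·m per $
  alloy A: M = 1.10 MN·m per $
  alloy B: M = 0.852 MN·m per $
  alloy C: M = 0.645 MN·m per $
  alloy U: M = 0.321 MN·m per $
The maximum is for alloy F.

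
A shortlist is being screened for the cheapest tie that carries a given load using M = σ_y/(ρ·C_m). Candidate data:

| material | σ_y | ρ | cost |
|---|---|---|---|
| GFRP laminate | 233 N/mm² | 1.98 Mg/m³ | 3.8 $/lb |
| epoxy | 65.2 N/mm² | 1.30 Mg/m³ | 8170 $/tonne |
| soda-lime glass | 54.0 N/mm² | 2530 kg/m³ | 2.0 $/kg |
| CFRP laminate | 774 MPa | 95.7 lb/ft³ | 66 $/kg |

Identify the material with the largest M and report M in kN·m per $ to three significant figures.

GFRP laminate, M = 14.0 kN·m per $

After converting to SI:
  GFRP laminate: σ_y = 233.0 MPa, ρ = 1980 kg/m³, cost = 8.377 $/kg
  epoxy: σ_y = 65.20 MPa, ρ = 1300 kg/m³, cost = 8.170 $/kg
  soda-lime glass: σ_y = 54.00 MPa, ρ = 2530 kg/m³, cost = 2.000 $/kg
  CFRP laminate: σ_y = 774.0 MPa, ρ = 1533 kg/m³, cost = 66.00 $/kg
  GFRP laminate: M = 14.0 kN·m per $
  soda-lime glass: M = 10.7 kN·m per $
  CFRP laminate: M = 7.65 kN·m per $
  epoxy: M = 6.14 kN·m per $
GFRP laminate has the largest M.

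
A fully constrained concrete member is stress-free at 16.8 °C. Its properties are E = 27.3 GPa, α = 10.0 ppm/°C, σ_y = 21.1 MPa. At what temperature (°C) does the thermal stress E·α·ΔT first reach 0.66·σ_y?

67.8 °C

E·α·ΔT = 13.93 MPa ⇒ ΔT = 13.93 / (27.30×10³ × 10.0×10⁻⁶) = 51.01 K.
T = 16.8 + 51.01 = 67.81 °C.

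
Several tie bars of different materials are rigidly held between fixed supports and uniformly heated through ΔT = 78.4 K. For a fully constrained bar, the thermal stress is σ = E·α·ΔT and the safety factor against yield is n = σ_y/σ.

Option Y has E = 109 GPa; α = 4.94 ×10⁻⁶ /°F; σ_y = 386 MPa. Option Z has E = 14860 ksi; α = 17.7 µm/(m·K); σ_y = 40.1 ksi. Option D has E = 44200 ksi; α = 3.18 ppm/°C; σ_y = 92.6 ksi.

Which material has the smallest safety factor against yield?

option Z

Converting E to GPa, α to ×10⁻⁶/K, σ_y to MPa, then σ and n for each:
  option Y: E = 109.0, α = 8.89, σ_y = 386.0 → σ = 76.0 MPa, n = 5.08
  option Z: E = 102.5, α = 17.7, σ_y = 276.5 → σ = 142 MPa, n = 1.94
  option D: E = 304.7, α = 3.18, σ_y = 638.5 → σ = 76.0 MPa, n = 8.40
Smallest n: option Z with n = 1.94.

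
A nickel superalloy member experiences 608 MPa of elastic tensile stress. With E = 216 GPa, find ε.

2.81×10⁻³

ε = σ/E = 608 / 216000 = 2.81×10⁻³.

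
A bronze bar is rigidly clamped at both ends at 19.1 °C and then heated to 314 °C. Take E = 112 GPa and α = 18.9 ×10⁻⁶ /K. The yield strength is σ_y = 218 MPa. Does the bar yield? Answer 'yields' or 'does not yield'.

yields

ΔT = 294.9 K. Constrained thermal stress σ = E·α·ΔT = 112.0×10³ MPa × 18.9×10⁻⁶ × 294.9 = 624 MPa (compressive).
Compare to σ_y = 218 MPa: σ ≥ σ_y, so it yields.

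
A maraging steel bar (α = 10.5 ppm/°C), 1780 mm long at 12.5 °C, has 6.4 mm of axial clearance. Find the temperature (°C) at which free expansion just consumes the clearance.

355 °C

α·L₀·ΔT = 6.4 mm ⇒ ΔT = 6.4 / (10.5×10⁻⁶ × 1780.0) = 342.4 K.
T = 12.5 + 342.4 = 354.9 °C.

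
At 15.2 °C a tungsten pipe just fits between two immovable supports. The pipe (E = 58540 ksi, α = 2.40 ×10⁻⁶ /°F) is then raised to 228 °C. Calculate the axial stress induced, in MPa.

E = 58540 ksi = 403.6 GPa.
α = 2.40×10⁻⁶/°F × 9/5 = 4.32×10⁻⁶/K.
ΔT = 212.8 K. Constrained thermal stress σ = E·α·ΔT = 403.6×10³ MPa × 4.32×10⁻⁶ × 212.8 = 371 MPa (compressive).

371 MPa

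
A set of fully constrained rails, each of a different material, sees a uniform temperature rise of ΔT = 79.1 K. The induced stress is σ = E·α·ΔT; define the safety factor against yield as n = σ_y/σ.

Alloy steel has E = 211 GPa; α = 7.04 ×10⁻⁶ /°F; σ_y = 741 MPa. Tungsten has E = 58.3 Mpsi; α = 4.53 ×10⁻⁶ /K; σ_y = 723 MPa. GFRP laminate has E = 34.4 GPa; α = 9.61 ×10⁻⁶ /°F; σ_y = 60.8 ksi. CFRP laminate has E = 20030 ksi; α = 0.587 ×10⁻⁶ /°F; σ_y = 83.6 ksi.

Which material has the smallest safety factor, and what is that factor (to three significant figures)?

alloy steel, n = 3.50

Per material, after unit conversion:
  alloy steel: E = 211.0, α = 12.7, σ_y = 741.0 → σ = 211 MPa, n = 3.50
  tungsten: E = 402.0, α = 4.53, σ_y = 723.0 → σ = 144 MPa, n = 5.02
  GFRP laminate: E = 34.40, α = 17.3, σ_y = 419.2 → σ = 47.1 MPa, n = 8.91
  CFRP laminate: E = 138.1, α = 1.06, σ_y = 576.4 → σ = 11.5 MPa, n = 49.9
Alloy steel has the lowest safety factor, n = 3.50.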